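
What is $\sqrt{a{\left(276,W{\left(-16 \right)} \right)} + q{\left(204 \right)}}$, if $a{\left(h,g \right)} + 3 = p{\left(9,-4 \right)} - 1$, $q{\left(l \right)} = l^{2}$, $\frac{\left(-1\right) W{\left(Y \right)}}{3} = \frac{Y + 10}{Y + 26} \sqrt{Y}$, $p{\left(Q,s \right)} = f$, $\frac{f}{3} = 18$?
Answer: $\sqrt{41666} \approx 204.12$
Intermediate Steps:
$f = 54$ ($f = 3 \cdot 18 = 54$)
$p{\left(Q,s \right)} = 54$
$W{\left(Y \right)} = - \frac{3 \sqrt{Y} \left(10 + Y\right)}{26 + Y}$ ($W{\left(Y \right)} = - 3 \frac{Y + 10}{Y + 26} \sqrt{Y} = - 3 \frac{10 + Y}{26 + Y} \sqrt{Y} = - 3 \frac{\sqrt{Y} \left(10 + Y\right)}{26 + Y} = - \frac{3 \sqrt{Y} \left(10 + Y\right)}{26 + Y}$)
$a{\left(h,g \right)} = 50$ ($a{\left(h,g \right)} = -3 + \left(54 - 1\right) = -3 + 53 = 50$)
$\sqrt{a{\left(276,W{\left(-16 \right)} \right)} + q{\left(204 \right)}} = \sqrt{50 + 204^{2}} = \sqrt{50 + 41616} = \sqrt{41666}$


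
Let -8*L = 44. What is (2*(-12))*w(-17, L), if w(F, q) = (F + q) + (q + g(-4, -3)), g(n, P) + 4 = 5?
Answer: 648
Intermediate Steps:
g(n, P) = 1 (g(n, P) = -4 + 5 = 1)
L = -11/2 (L = -1/8*44 = -11/2 ≈ -5.5000)
w(F, q) = 1 + F + 2*q (w(F, q) = (F + q) + (q + 1) = (F + q) + (1 + q) = 1 + F + 2*q)
(2*(-12))*w(-17, L) = (2*(-12))*(1 - 17 + 2*(-11/2)) = -24*(1 - 17 - 11) = -24*(-27) = 648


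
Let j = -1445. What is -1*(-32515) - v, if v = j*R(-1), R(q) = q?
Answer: 31070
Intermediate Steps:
v = 1445 (v = -1445*(-1) = 1445)
-1*(-32515) - v = -1*(-32515) - 1*1445 = 32515 - 1445 = 31070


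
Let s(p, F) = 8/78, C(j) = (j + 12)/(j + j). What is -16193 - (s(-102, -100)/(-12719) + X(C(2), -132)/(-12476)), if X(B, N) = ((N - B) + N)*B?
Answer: -400850343500281/24754430064 ≈ -16193.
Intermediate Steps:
C(j) = (12 + j)/(2*j) (C(j) = (12 + j)/((2*j)) = (12 + j)*(1/(2*j)) = (12 + j)/(2*j))
s(p, F) = 4/39 (s(p, F) = 8*(1/78) = 4/39)
X(B, N) = B*(-B + 2*N) (X(B, N) = (-B + 2*N)*B = B*(-B + 2*N))
-16193 - (s(-102, -100)/(-12719) + X(C(2), -132)/(-12476)) = -16193 - ((4/39)/(-12719) + (((½)*(12 + 2)/2)*(-(12 + 2)/(2*2) + 2*(-132)))/(-12476)) = -16193 - ((4/39)*(-1/12719) + (((½)*(½)*14)*(-14/(2*2) - 264))*(-1/12476)) = -16193 - (-4/496041 + (7*(-1*7/2 - 264)/2)*(-1/12476)) = -16193 - (-4/496041 + (7*(-7/2 - 264)/2)*(-1/12476)) = -16193 - (-4/496041 + ((7/2)*(-535/2))*(-1/12476)) = -16193 - (-4/496041 - 3745/4*(-1/12476)) = -16193 - (-4/496041 + 3745/49904) = -16193 - 1*1857473929/24754430064 = -16193 - 1857473929/24754430064 = -400850343500281/24754430064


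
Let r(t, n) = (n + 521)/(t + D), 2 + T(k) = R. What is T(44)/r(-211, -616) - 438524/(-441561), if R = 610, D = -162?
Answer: 5272664716/2207805 ≈ 2388.2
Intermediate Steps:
T(k) = 608 (T(k) = -2 + 610 = 608)
r(t, n) = (521 + n)/(-162 + t) (r(t, n) = (n + 521)/(t - 162) = (521 + n)/(-162 + t))
T(44)/r(-211, -616) - 438524/(-441561) = 608/(((521 - 616)/(-162 - 211))) - 438524/(-441561) = 608/((-95/(-373))) - 438524*(-1/441561) = 608/((-1/373*(-95))) + 438524/441561 = 608/(95/373) + 438524/441561 = 608*(373/95) + 438524/441561 = 11936/5 + 438524/441561 = 5272664716/2207805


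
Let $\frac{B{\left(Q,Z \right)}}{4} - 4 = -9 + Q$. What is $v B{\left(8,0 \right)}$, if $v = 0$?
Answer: $0$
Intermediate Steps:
$B{\left(Q,Z \right)} = -20 + 4 Q$ ($B{\left(Q,Z \right)} = 16 + 4 \left(-9 + Q\right) = 16 + \left(-36 + 4 Q\right) = -20 + 4 Q$)
$v B{\left(8,0 \right)} = 0 \left(-20 + 4 \cdot 8\right) = 0 \left(-20 + 32\right) = 0 \cdot 12 = 0$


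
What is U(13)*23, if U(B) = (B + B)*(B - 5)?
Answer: 4784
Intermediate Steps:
U(B) = 2*B*(-5 + B) (U(B) = (2*B)*(-5 + B) = 2*B*(-5 + B))
U(13)*23 = (2*13*(-5 + 13))*23 = (2*13*8)*23 = 208*23 = 4784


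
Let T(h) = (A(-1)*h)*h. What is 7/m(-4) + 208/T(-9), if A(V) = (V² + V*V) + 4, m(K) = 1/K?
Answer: -6700/243 ≈ -27.572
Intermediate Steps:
A(V) = 4 + 2*V² (A(V) = (V² + V²) + 4 = 2*V² + 4 = 4 + 2*V²)
T(h) = 6*h² (T(h) = ((4 + 2*(-1)²)*h)*h = ((4 + 2*1)*h)*h = ((4 + 2)*h)*h = (6*h)*h = 6*h²)
7/m(-4) + 208/T(-9) = 7/(1/(-4)) + 208/((6*(-9)²)) = 7/(-¼) + 208/((6*81)) = 7*(-4) + 208/486 = -28 + 208*(1/486) = -28 + 104/243 = -6700/243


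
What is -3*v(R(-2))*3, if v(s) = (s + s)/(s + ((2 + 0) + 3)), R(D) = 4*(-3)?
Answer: -216/7 ≈ -30.857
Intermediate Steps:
R(D) = -12
v(s) = 2*s/(5 + s) (v(s) = (2*s)/(s + (2 + 3)) = (2*s)/(s + 5) = (2*s)/(5 + s) = 2*s/(5 + s))
-3*v(R(-2))*3 = -6*(-12)/(5 - 12)*3 = -6*(-12)/(-7)*3 = -6*(-12)*(-1)/7*3 = -3*24/7*3 = -72/7*3 = -216/7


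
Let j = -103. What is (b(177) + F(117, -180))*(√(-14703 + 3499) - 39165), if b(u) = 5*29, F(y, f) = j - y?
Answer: 2937375 - 150*I*√2801 ≈ 2.9374e+6 - 7938.7*I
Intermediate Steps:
F(y, f) = -103 - y
b(u) = 145
(b(177) + F(117, -180))*(√(-14703 + 3499) - 39165) = (145 + (-103 - 1*117))*(√(-14703 + 3499) - 39165) = (145 + (-103 - 117))*(√(-11204) - 39165) = (145 - 220)*(2*I*√2801 - 39165) = -75*(-39165 + 2*I*√2801) = 2937375 - 150*I*√2801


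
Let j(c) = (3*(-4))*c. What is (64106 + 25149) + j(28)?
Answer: 88919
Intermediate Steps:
j(c) = -12*c
(64106 + 25149) + j(28) = (64106 + 25149) - 12*28 = 89255 - 336 = 88919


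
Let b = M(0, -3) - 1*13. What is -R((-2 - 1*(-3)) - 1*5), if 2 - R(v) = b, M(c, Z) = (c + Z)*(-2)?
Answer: -9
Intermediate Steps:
M(c, Z) = -2*Z - 2*c (M(c, Z) = (Z + c)*(-2) = -2*Z - 2*c)
b = -7 (b = (-2*(-3) - 2*0) - 1*13 = (6 + 0) - 13 = 6 - 13 = -7)
R(v) = 9 (R(v) = 2 - 1*(-7) = 2 + 7 = 9)
-R((-2 - 1*(-3)) - 1*5) = -1*9 = -9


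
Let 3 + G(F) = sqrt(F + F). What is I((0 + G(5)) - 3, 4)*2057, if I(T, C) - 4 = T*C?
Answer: -41140 + 8228*sqrt(10) ≈ -15121.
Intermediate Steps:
G(F) = -3 + sqrt(2)*sqrt(F) (G(F) = -3 + sqrt(F + F) = -3 + sqrt(2*F) = -3 + sqrt(2)*sqrt(F))
I(T, C) = 4 + C*T (I(T, C) = 4 + T*C = 4 + C*T)
I((0 + G(5)) - 3, 4)*2057 = (4 + 4*((0 + (-3 + sqrt(2)*sqrt(5))) - 3))*2057 = (4 + 4*((0 + (-3 + sqrt(10))) - 3))*2057 = (4 + 4*((-3 + sqrt(10)) - 3))*2057 = (4 + 4*(-6 + sqrt(10)))*2057 = (4 + (-24 + 4*sqrt(10)))*2057 = (-20 + 4*sqrt(10))*2057 = -41140 + 8228*sqrt(10)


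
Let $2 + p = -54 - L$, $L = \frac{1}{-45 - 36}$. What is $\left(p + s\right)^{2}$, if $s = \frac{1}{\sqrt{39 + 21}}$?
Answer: $\frac{411326687}{131220} - \frac{907 \sqrt{15}}{243} \approx 3120.2$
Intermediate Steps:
$L = - \frac{1}{81}$ ($L = \frac{1}{-81} = - \frac{1}{81} \approx -0.012346$)
$p = - \frac{4535}{81}$ ($p = -2 - \frac{4373}{81} = - \frac{4535}{81} \approx -55.988$)
$s = \frac{\sqrt{15}}{30}$ ($s = \frac{1}{\sqrt{60}} = \frac{1}{2 \sqrt{15}} = \frac{\sqrt{15}}{30} \approx 0.1291$)
$\left(p + s\right)^{2} = \left(- \frac{4535}{81} + \frac{\sqrt{15}}{30}\right)^{2}$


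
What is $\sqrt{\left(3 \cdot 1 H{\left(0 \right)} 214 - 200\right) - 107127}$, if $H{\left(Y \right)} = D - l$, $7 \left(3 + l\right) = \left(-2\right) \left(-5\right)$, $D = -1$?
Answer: $\frac{i \sqrt{5241047}}{7} \approx 327.05 i$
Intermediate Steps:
$l = - \frac{11}{7}$ ($l = -3 + \frac{\left(-2\right) \left(-5\right)}{7} = -3 + \frac{1}{7} \cdot 10 = -3 + \frac{10}{7} = - \frac{11}{7} \approx -1.5714$)
$H{\left(Y \right)} = \frac{4}{7}$ ($H{\left(Y \right)} = -1 - - \frac{11}{7} = -1 + \frac{11}{7} = \frac{4}{7}$)
$\sqrt{\left(3 \cdot 1 H{\left(0 \right)} 214 - 200\right) - 107127} = \sqrt{\left(3 \cdot 1 \cdot \frac{4}{7} \cdot 214 - 200\right) - 107127} = \sqrt{\left(3 \cdot \frac{4}{7} \cdot 214 - 200\right) - 107127} = \sqrt{\left(\frac{12}{7} \cdot 214 - 200\right) - 107127} = \sqrt{\left(\frac{2568}{7} - 200\right) - 107127} = \sqrt{\frac{1168}{7} - 107127} = \sqrt{- \frac{748721}{7}} = \frac{i \sqrt{5241047}}{7}$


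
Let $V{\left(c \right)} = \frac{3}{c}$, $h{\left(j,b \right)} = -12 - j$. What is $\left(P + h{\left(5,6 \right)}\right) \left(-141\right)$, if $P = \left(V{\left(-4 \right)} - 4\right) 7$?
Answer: $\frac{28341}{4} \approx 7085.3$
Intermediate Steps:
$P = - \frac{133}{4}$ ($P = \left(\frac{3}{-4} - 4\right) 7 = \left(3 \left(- \frac{1}{4}\right) - 4\right) 7 = \left(- \frac{3}{4} - 4\right) 7 = \left(- \frac{19}{4}\right) 7 = - \frac{133}{4} \approx -33.25$)
$\left(P + h{\left(5,6 \right)}\right) \left(-141\right) = \left(- \frac{133}{4} - 17\right) \left(-141\right) = \left(- \frac{201}{4}\right) \left(-141\right) = \frac{28341}{4}$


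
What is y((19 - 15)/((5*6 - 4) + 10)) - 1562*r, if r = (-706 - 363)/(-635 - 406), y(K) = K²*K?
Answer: -405755707/252963 ≈ -1604.0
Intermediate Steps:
y(K) = K³
r = 1069/1041 (r = -1069/(-1041) = -1069*(-1/1041) = 1069/1041 ≈ 1.0269)
y((19 - 15)/((5*6 - 4) + 10)) - 1562*r = ((19 - 15)/((5*6 - 4) + 10))³ - 1562*1069/1041 = (4/((30 - 4) + 10))³ - 1669778/1041 = (4/(26 + 10))³ - 1669778/1041 = (4/36)³ - 1669778/1041 = (4*(1/36))³ - 1669778/1041 = (⅑)³ - 1669778/1041 = 1/729 - 1669778/1041 = -405755707/252963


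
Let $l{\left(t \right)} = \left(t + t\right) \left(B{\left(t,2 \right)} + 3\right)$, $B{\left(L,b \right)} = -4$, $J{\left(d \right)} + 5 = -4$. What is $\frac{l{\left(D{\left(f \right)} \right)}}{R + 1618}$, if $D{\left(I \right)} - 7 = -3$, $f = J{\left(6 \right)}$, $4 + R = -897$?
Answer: $- \frac{8}{717} \approx -0.011158$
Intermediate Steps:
$R = -901$ ($R = -4 - 897 = -901$)
$J{\left(d \right)} = -9$ ($J{\left(d \right)} = -5 - 4 = -9$)
$f = -9$
$D{\left(I \right)} = 4$ ($D{\left(I \right)} = 7 - 3 = 4$)
$l{\left(t \right)} = - 2 t$ ($l{\left(t \right)} = \left(t + t\right) \left(-4 + 3\right) = 2 t \left(-1\right) = - 2 t$)
$\frac{l{\left(D{\left(f \right)} \right)}}{R + 1618} = \frac{\left(-2\right) 4}{-901 + 1618} = \frac{1}{717} \left(-8\right) = - \frac{8}{717}$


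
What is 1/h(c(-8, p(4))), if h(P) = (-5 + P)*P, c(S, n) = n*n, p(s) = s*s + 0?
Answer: 1/64256 ≈ 1.5563e-5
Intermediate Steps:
p(s) = s² (p(s) = s² + 0 = s²)
c(S, n) = n²
h(P) = P*(-5 + P)
1/h(c(-8, p(4))) = 1/((4²)²*(-5 + (4²)²)) = 1/(16²*(-5 + 16²)) = 1/(256*(-5 + 256)) = 1/(256*251) = 1/64256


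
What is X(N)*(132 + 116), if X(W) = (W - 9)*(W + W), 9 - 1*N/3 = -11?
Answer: 1517760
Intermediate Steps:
N = 60 (N = 27 - 3*(-11) = 27 + 33 = 60)
X(W) = 2*W*(-9 + W) (X(W) = (-9 + W)*(2*W) = 2*W*(-9 + W))
X(N)*(132 + 116) = (2*60*(-9 + 60))*(132 + 116) = (2*60*51)*248 = 6120*248 = 1517760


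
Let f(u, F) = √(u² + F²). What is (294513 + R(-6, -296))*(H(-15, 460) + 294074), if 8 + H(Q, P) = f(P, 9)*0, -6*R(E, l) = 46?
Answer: 86604005352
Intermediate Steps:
R(E, l) = -23/3 (R(E, l) = -⅙*46 = -23/3)
f(u, F) = √(F² + u²)
H(Q, P) = -8 (H(Q, P) = -8 + √(9² + P²)*0 = -8 + √(81 + P²)*0 = -8 + 0 = -8)
(294513 + R(-6, -296))*(H(-15, 460) + 294074) = (294513 - 23/3)*(-8 + 294074) = (883516/3)*294066 = 86604005352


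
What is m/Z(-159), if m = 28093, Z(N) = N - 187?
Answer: -28093/346 ≈ -81.194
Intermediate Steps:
Z(N) = -187 + N
m/Z(-159) = 28093/(-187 - 159) = 28093/(-346) = 28093*(-1/346) = -28093/346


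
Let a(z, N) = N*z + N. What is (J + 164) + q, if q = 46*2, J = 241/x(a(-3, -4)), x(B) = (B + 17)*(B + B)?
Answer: 102641/400 ≈ 256.60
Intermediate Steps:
a(z, N) = N + N*z
x(B) = 2*B*(17 + B) (x(B) = (17 + B)*(2*B) = 2*B*(17 + B))
J = 241/400 (J = 241/((2*(-4*(1 - 3))*(17 - 4*(1 - 3)))) = 241/((2*(-4*(-2))*(17 - 4*(-2)))) = 241/((2*8*(17 + 8))) = 241/((2*8*25)) = 241/400 ≈ 0.60250)
q = 92
(J + 164) + q = (241/400 + 164) + 92 = 65841/400 + 92 = 102641/400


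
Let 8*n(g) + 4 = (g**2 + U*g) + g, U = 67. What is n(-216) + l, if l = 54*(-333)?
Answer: -27973/2 ≈ -13987.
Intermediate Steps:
l = -17982
n(g) = -1/2 + g**2/8 + 17*g/2 (n(g) = -1/2 + ((g**2 + 67*g) + g)/8 = -1/2 + (g**2 + 68*g)/8 = -1/2 + (g**2/8 + 17*g/2) = -1/2 + g**2/8 + 17*g/2)
n(-216) + l = (-1/2 + (1/8)*(-216)**2 + (17/2)*(-216)) - 17982 = (-1/2 + (1/8)*46656 - 1836) - 17982 = (-1/2 + 5832 - 1836) - 17982 = 7991/2 - 17982 = -27973/2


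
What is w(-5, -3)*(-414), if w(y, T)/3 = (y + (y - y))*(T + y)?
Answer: -49680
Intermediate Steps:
w(y, T) = 3*y*(T + y) (w(y, T) = 3*((y + (y - y))*(T + y)) = 3*((y + 0)*(T + y)) = 3*(y*(T + y)) = 3*y*(T + y))
w(-5, -3)*(-414) = (3*(-5)*(-3 - 5))*(-414) = (3*(-5)*(-8))*(-414) = 120*(-414) = -49680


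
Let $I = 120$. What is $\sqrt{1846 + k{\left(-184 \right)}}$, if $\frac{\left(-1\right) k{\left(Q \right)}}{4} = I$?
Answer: $\sqrt{1366} \approx 36.959$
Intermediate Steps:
$k{\left(Q \right)} = -480$ ($k{\left(Q \right)} = \left(-4\right) 120 = -480$)
$\sqrt{1846 + k{\left(-184 \right)}} = \sqrt{1846 - 480} = \sqrt{1366}$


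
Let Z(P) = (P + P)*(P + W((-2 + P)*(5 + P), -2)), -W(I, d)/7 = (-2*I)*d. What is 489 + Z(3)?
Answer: -837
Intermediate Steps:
W(I, d) = 14*I*d (W(I, d) = -7*(-2*I)*d = -(-14)*I*d = 14*I*d)
Z(P) = 2*P*(P - 28*(-2 + P)*(5 + P)) (Z(P) = (P + P)*(P + 14*((-2 + P)*(5 + P))*(-2)) = (2*P)*(P - 28*(-2 + P)*(5 + P)) = 2*P*(P - 28*(-2 + P)*(5 + P)))
489 + Z(3) = 489 + 2*3*(280 - 83*3 - 28*3²) = 489 + 2*3*(280 - 249 - 28*9) = 489 + 2*3*(280 - 249 - 252) = 489 + 2*3*(-221) = 489 - 1326 = -837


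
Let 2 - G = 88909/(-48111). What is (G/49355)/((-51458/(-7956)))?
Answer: 245483706/20364661347415 ≈ 1.2054e-5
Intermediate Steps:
G = 185131/48111 (G = 2 - 88909/(-48111) = 2 - 88909*(-1)/48111 = 2 - 1*(-88909/48111) = 2 + 88909/48111 = 185131/48111 ≈ 3.8480)
(G/49355)/((-51458/(-7956))) = ((185131/48111)/49355)/((-51458/(-7956))) = ((185131/48111)*(1/49355))/((-51458*(-1/7956))) = 185131/(2374518405*(25729/3978)) = (185131/2374518405)*(3978/25729) = 245483706/20364661347415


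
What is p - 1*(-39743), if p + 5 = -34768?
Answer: 4970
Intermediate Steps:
p = -34773 (p = -5 - 34768 = -34773)
p - 1*(-39743) = -34773 - 1*(-39743) = -34773 + 39743 = 4970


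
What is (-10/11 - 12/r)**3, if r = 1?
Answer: -2863288/1331 ≈ -2151.2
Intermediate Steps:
(-10/11 - 12/r)**3 = (-10/11 - 12/1)**3 = (-10*1/11 - 12*1)**3 = (-10/11 - 12)**3 = (-142/11)**3 = -2863288/1331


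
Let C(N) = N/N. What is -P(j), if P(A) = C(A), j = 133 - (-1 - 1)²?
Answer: -1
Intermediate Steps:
C(N) = 1
j = 129 (j = 133 - 1*(-2)² = 133 - 1*4 = 133 - 4 = 129)
P(A) = 1
-P(j) = -1*1 = -1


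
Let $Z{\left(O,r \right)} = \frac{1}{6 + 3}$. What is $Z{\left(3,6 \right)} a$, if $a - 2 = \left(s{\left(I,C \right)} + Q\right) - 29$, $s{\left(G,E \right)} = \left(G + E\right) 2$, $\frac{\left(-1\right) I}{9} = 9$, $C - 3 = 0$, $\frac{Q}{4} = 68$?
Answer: $\frac{89}{9} \approx 9.8889$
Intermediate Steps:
$Q = 272$ ($Q = 4 \cdot 68 = 272$)
$C = 3$ ($C = 3 + 0 = 3$)
$I = -81$ ($I = \left(-9\right) 9 = -81$)
$Z{\left(O,r \right)} = \frac{1}{9}$
$s{\left(G,E \right)} = 2 E + 2 G$ ($s{\left(G,E \right)} = \left(E + G\right) 2 = 2 E + 2 G$)
$a = 89$ ($a = 2 + \left(\left(\left(2 \cdot 3 + 2 \left(-81\right)\right) + 272\right) - 29\right) = 2 + \left(\left(\left(6 - 162\right) + 272\right) - 29\right) = 2 + \left(\left(-156 + 272\right) - 29\right) = 2 + \left(116 - 29\right) = 2 + 87 = 89$)
$Z{\left(3,6 \right)} a = \frac{1}{9} \cdot 89 = \frac{89}{9}$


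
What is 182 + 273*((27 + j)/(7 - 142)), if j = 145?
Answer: -7462/45 ≈ -165.82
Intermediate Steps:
182 + 273*((27 + j)/(7 - 142)) = 182 + 273*((27 + 145)/(7 - 142)) = 182 + 273*(172/(-135)) = 182 + 273*(172*(-1/135)) = 182 + 273*(-172/135) = 182 - 15652/45 = -7462/45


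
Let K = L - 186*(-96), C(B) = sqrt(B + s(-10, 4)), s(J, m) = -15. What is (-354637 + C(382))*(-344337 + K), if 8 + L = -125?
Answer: 115829409118 - 326614*sqrt(367) ≈ 1.1582e+11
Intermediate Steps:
L = -133 (L = -8 - 125 = -133)
C(B) = sqrt(-15 + B) (C(B) = sqrt(B - 15) = sqrt(-15 + B))
K = 17723 (K = -133 - 186*(-96) = -133 + 17856 = 17723)
(-354637 + C(382))*(-344337 + K) = (-354637 + sqrt(-15 + 382))*(-344337 + 17723) = (-354637 + sqrt(367))*(-326614) = 115829409118 - 326614*sqrt(367)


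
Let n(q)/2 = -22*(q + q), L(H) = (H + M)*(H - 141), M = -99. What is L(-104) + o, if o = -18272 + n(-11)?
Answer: 32431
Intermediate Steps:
L(H) = (-141 + H)*(-99 + H) (L(H) = (H - 99)*(H - 141) = (-99 + H)*(-141 + H) = (-141 + H)*(-99 + H))
n(q) = -88*q (n(q) = 2*(-22*(q + q)) = 2*(-44*q) = -88*q)
o = -17304 (o = -18272 - 88*(-11) = -18272 + 968 = -17304)
L(-104) + o = (13959 + (-104)**2 - 240*(-104)) - 17304 = (13959 + 10816 + 24960) - 17304 = 49735 - 17304 = 32431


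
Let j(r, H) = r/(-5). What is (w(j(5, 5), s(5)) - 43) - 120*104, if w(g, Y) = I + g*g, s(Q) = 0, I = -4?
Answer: -12526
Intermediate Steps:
j(r, H) = -r/5 (j(r, H) = r*(-⅕) = -r/5)
w(g, Y) = -4 + g² (w(g, Y) = -4 + g*g = -4 + g²)
(w(j(5, 5), s(5)) - 43) - 120*104 = ((-4 + (-⅕*5)²) - 43) - 120*104 = ((-4 + (-1)²) - 43) - 12480 = ((-4 + 1) - 43) - 12480 = (-3 - 43) - 12480 = -46 - 12480 = -12526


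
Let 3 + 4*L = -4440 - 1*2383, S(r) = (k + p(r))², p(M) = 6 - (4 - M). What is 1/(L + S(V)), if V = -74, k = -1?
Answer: 2/7245 ≈ 0.00027605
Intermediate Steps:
p(M) = 2 + M (p(M) = 6 + (-4 + M) = 2 + M)
S(r) = (1 + r)² (S(r) = (-1 + (2 + r))² = (1 + r)²)
L = -3413/2 (L = -¾ + (-4440 - 1*2383)/4 = -¾ + (-4440 - 2383)/4 = -¾ + (¼)*(-6823) = -¾ - 6823/4 = -3413/2 ≈ -1706.5)
1/(L + S(V)) = 1/(-3413/2 + (1 - 74)²) = 1/(-3413/2 + (-73)²) = 1/(-3413/2 + 5329) = 1/(7245/2) = 2/7245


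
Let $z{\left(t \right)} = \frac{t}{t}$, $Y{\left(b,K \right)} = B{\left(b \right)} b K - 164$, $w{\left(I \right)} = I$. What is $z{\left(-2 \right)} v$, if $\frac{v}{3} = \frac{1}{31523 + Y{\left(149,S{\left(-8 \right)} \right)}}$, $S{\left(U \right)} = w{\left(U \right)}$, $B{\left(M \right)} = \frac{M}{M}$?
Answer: $\frac{3}{30167} \approx 9.9446 \cdot 10^{-5}$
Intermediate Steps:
$B{\left(M \right)} = 1$
$S{\left(U \right)} = U$
$Y{\left(b,K \right)} = -164 + K b$ ($Y{\left(b,K \right)} = 1 b K - 164 = b K - 164 = K b - 164 = -164 + K b$)
$v = \frac{3}{30167}$ ($v = \frac{3}{31523 - 1356} = \frac{3}{30167} \approx 9.9446 \cdot 10^{-5}$)
$z{\left(t \right)} = 1$
$z{\left(-2 \right)} v = 1 \cdot \frac{3}{30167} = \frac{3}{30167}$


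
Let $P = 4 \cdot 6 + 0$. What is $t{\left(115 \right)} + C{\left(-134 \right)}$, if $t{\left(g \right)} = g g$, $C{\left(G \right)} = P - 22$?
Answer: $13227$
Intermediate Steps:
$P = 24$ ($P = 24 + 0 = 24$)
$C{\left(G \right)} = 2$ ($C{\left(G \right)} = 24 - 22 = 2$)
$t{\left(g \right)} = g^{2}$
$t{\left(115 \right)} + C{\left(-134 \right)} = 115^{2} + 2 = 13225 + 2 = 13227$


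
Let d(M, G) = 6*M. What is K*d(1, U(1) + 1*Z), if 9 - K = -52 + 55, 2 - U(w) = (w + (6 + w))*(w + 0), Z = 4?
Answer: 36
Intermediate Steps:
U(w) = 2 - w*(6 + 2*w) (U(w) = 2 - (w + (6 + w))*(w + 0) = 2 - (6 + 2*w)*w = 2 - w*(6 + 2*w))
K = 6 (K = 9 - (-52 + 55) = 9 - 1*3 = 9 - 3 = 6)
K*d(1, U(1) + 1*Z) = 6*(6*1) = 6*6 = 36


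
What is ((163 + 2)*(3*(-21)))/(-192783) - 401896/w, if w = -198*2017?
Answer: 1236820093/1166529933 ≈ 1.0603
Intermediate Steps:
w = -399366
((163 + 2)*(3*(-21)))/(-192783) - 401896/w = ((163 + 2)*(3*(-21)))/(-192783) - 401896/(-399366) = (165*(-63))*(-1/192783) - 401896*(-1/399366) = -10395*(-1/192783) + 18268/18153 = 3465/64261 + 18268/18153 = 1236820093/1166529933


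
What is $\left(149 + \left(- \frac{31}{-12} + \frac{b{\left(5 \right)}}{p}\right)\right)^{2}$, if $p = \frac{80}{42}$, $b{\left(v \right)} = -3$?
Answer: $\frac{324036001}{14400} \approx 22503.0$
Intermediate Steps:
$p = \frac{40}{21}$ ($p = 80 \cdot \frac{1}{42} = \frac{40}{21} \approx 1.9048$)
$\left(149 + \left(- \frac{31}{-12} + \frac{b{\left(5 \right)}}{p}\right)\right)^{2} = \left(149 - \left(- \frac{31}{12} + \frac{63}{40}\right)\right)^{2} = \left(149 - - \frac{121}{120}\right)^{2} = \left(149 + \left(\frac{31}{12} - \frac{63}{40}\right)\right)^{2} = \left(149 + \frac{121}{120}\right)^{2} = \left(\frac{18001}{120}\right)^{2} = \frac{324036001}{14400}$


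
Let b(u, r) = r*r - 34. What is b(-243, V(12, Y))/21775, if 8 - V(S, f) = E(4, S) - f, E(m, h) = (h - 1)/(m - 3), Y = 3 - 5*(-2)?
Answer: 66/21775 ≈ 0.0030310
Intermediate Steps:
Y = 13 (Y = 3 + 10 = 13)
E(m, h) = (-1 + h)/(-3 + m)
V(S, f) = 9 + f - S (V(S, f) = 8 - ((-1 + S)/(-3 + 4) - f) = 8 - ((-1 + S)/1 - f) = 8 - (1*(-1 + S) - f) = 8 - ((-1 + S) - f) = 8 - (-1 + S - f) = 8 + (1 + f - S) = 9 + f - S)
b(u, r) = -34 + r² (b(u, r) = r² - 34 = -34 + r²)
b(-243, V(12, Y))/21775 = (-34 + (9 + 13 - 1*12)²)/21775 = (-34 + (9 + 13 - 12)²)*(1/21775) = (-34 + 10²)*(1/21775) = (-34 + 100)*(1/21775) = 66*(1/21775) = 66/21775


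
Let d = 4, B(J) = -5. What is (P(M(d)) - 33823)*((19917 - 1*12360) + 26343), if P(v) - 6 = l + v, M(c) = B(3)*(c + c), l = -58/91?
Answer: -104447425500/91 ≈ -1.1478e+9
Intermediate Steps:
l = -58/91 (l = -58*1/91 = -58/91 ≈ -0.63736)
M(c) = -10*c (M(c) = -5*(c + c) = -10*c)
P(v) = 488/91 + v (P(v) = 6 + (-58/91 + v) = 488/91 + v)
(P(M(d)) - 33823)*((19917 - 1*12360) + 26343) = ((488/91 - 10*4) - 33823)*((19917 - 1*12360) + 26343) = ((488/91 - 40) - 33823)*((19917 - 12360) + 26343) = (-3152/91 - 33823)*(7557 + 26343) = -3081045/91*33900 = -104447425500/91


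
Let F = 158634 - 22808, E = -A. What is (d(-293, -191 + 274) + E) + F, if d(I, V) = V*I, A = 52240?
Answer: 59267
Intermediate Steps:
E = -52240 (E = -1*52240 = -52240)
d(I, V) = I*V
F = 135826
(d(-293, -191 + 274) + E) + F = (-293*(-191 + 274) - 52240) + 135826 = (-293*83 - 52240) + 135826 = (-24319 - 52240) + 135826 = -76559 + 135826 = 59267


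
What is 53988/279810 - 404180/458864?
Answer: -525717001/764254380 ≈ -0.68788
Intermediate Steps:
53988/279810 - 404180/458864 = 53988*(1/279810) - 404180*1/458864 = 8998/46635 - 14435/16388 = -525717001/764254380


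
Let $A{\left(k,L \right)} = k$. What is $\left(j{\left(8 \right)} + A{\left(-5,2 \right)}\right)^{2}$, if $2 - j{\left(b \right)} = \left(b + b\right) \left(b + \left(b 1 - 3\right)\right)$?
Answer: $44521$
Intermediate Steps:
$j{\left(b \right)} = 2 - 2 b \left(-3 + 2 b\right)$ ($j{\left(b \right)} = 2 - \left(b + b\right) \left(b + \left(b 1 - 3\right)\right) = 2 - 2 b \left(b + \left(b - 3\right)\right) = 2 - 2 b \left(b + \left(-3 + b\right)\right) = 2 - 2 b \left(-3 + 2 b\right)$)
$\left(j{\left(8 \right)} + A{\left(-5,2 \right)}\right)^{2} = \left(\left(2 - 4 \cdot 8^{2} + 6 \cdot 8\right) - 5\right)^{2} = \left(\left(2 - 256 + 48\right) - 5\right)^{2} = \left(-206 - 5\right)^{2} = \left(-211\right)^{2} = 44521$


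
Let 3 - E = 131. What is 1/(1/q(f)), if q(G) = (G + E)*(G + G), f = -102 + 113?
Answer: -2574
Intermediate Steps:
E = -128 (E = 3 - 1*131 = 3 - 131 = -128)
f = 11
q(G) = 2*G*(-128 + G) (q(G) = (G - 128)*(G + G) = (-128 + G)*(2*G) = 2*G*(-128 + G))
1/(1/q(f)) = 1/(1/(2*11*(-128 + 11))) = 1/(1/(2*11*(-117))) = 1/(1/(-2574)) = 1/(-1/2574) = -2574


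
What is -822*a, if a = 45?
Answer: -36990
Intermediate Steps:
-822*a = -822*45 = -36990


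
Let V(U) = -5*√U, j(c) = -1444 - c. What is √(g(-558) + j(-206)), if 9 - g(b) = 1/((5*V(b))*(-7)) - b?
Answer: √(-75733238700 + 1302*I*√62)/6510 ≈ 2.8612e-6 + 42.273*I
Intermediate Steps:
g(b) = 9 + b - 1/(175*√b) (g(b) = 9 - (1/((5*(-5*√b))*(-7)) - b) = 9 - (1/(-25*√b*(-7)) - b) = 9 - (1/(175*√b) - b) = 9 - (-b + 1/(175*√b)) = 9 + (b - 1/(175*√b)) = 9 + b - 1/(175*√b))
√(g(-558) + j(-206)) = √((9 - 558 - (-1)*I*√62/32550) + (-1444 - 1*(-206))) = √((9 - 558 - (-1)*I*√62/32550) + (-1444 + 206)) = √((9 - 558 + I*√62/32550) - 1238) = √((-549 + I*√62/32550) - 1238) = √(-1787 + I*√62/32550)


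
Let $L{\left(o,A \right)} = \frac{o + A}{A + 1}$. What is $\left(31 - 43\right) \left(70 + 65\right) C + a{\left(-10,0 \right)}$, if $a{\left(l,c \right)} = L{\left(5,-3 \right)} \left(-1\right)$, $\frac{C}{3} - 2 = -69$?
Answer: $325621$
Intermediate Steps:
$L{\left(o,A \right)} = \frac{A + o}{1 + A}$
$C = -201$ ($C = 6 + 3 \left(-69\right) = 6 - 207 = -201$)
$a{\left(l,c \right)} = 1$ ($a{\left(l,c \right)} = \frac{-3 + 5}{1 - 3} \left(-1\right) = \frac{1}{-2} \cdot 2 \left(-1\right) = \left(- \frac{1}{2}\right) 2 \left(-1\right) = \left(-1\right) \left(-1\right) = 1$)
$\left(31 - 43\right) \left(70 + 65\right) C + a{\left(-10,0 \right)} = \left(31 - 43\right) \left(70 + 65\right) \left(-201\right) + 1 = \left(-12\right) 135 \left(-201\right) + 1 = \left(-1620\right) \left(-201\right) + 1 = 325620 + 1 = 325621$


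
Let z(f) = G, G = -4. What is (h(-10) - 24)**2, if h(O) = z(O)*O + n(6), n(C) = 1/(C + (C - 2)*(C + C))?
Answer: 748225/2916 ≈ 256.59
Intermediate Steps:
z(f) = -4
n(C) = 1/(C + 2*C*(-2 + C)) (n(C) = 1/(C + (-2 + C)*(2*C)) = 1/(C + 2*C*(-2 + C)))
h(O) = 1/54 - 4*O (h(O) = -4*O + 1/(6*(-3 + 2*6)) = -4*O + 1/(6*(-3 + 12)) = -4*O + (1/6)/9 = -4*O + (1/6)*(1/9) = -4*O + 1/54 = 1/54 - 4*O)
(h(-10) - 24)**2 = ((1/54 - 4*(-10)) - 24)**2 = ((1/54 + 40) - 24)**2 = (2161/54 - 24)**2 = (865/54)**2 = 748225/2916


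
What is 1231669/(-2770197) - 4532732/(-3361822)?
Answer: 4207954323643/4656454609467 ≈ 0.90368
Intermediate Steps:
1231669/(-2770197) - 4532732/(-3361822) = 1231669*(-1/2770197) - 4532732*(-1/3361822) = -1231669/2770197 + 2266366/1680911 = 4207954323643/4656454609467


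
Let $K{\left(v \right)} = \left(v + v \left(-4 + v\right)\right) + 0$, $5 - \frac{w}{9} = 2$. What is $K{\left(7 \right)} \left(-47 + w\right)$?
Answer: $-560$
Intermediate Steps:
$w = 27$ ($w = 45 - 18 = 27$)
$K{\left(v \right)} = v + v \left(-4 + v\right)$
$K{\left(7 \right)} \left(-47 + w\right) = 7 \left(-3 + 7\right) \left(-47 + 27\right) = 7 \cdot 4 \left(-20\right) = 28 \left(-20\right) = -560$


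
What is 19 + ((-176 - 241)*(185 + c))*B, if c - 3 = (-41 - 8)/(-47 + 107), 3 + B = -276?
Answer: 435549791/20 ≈ 2.1777e+7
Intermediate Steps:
B = -279 (B = -3 - 276 = -279)
c = 131/60 (c = 3 + (-41 - 8)/(-47 + 107) = 3 - 49/60 = 131/60 ≈ 2.1833)
19 + ((-176 - 241)*(185 + c))*B = 19 + ((-176 - 241)*(185 + 131/60))*(-279) = 19 - 417*11231/60*(-279) = 19 - 1561109/20*(-279) = 19 + 435549411/20 = 435549791/20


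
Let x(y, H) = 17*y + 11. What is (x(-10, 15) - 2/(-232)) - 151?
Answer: -35959/116 ≈ -309.99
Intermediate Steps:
x(y, H) = 11 + 17*y
(x(-10, 15) - 2/(-232)) - 151 = ((11 + 17*(-10)) - 2/(-232)) - 151 = ((11 - 170) - 2*(-1/232)) - 151 = (-159 + 1/116) - 151 = -18443/116 - 151 = -35959/116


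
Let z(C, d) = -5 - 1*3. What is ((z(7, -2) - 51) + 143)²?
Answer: 7056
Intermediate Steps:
z(C, d) = -8 (z(C, d) = -5 - 3 = -8)
((z(7, -2) - 51) + 143)² = ((-8 - 51) + 143)² = (-59 + 143)² = 84² = 7056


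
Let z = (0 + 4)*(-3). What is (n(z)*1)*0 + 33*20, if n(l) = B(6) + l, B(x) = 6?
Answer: 660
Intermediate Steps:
z = -12 (z = 4*(-3) = -12)
n(l) = 6 + l
(n(z)*1)*0 + 33*20 = ((6 - 12)*1)*0 + 33*20 = -6*1*0 + 660 = -6*0 + 660 = 0 + 660 = 660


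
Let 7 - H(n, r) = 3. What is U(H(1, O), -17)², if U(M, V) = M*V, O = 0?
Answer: 4624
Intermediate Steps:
H(n, r) = 4 (H(n, r) = 7 - 1*3 = 7 - 3 = 4)
U(H(1, O), -17)² = (4*(-17))² = (-68)² = 4624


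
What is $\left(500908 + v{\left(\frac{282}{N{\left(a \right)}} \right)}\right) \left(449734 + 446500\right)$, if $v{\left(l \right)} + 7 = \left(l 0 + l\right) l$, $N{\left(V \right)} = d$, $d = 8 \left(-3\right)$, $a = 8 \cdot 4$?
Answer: $\frac{3592385945125}{8} \approx 4.4905 \cdot 10^{11}$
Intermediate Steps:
$a = 32$
$d = -24$
$N{\left(V \right)} = -24$
$v{\left(l \right)} = -7 + l^{2}$ ($v{\left(l \right)} = -7 + \left(l 0 + l\right) l = -7 + \left(0 + l\right) l = -7 + l l = -7 + l^{2}$)
$\left(500908 + v{\left(\frac{282}{N{\left(a \right)}} \right)}\right) \left(449734 + 446500\right) = \left(500908 - \left(7 - \left(\frac{282}{-24}\right)^{2}\right)\right) \left(449734 + 446500\right) = \left(500908 - \left(7 - \left(282 \left(- \frac{1}{24}\right)\right)^{2}\right)\right) 896234 = \left(500908 - \left(7 - \left(- \frac{47}{4}\right)^{2}\right)\right) 896234 = \left(500908 + \left(-7 + \frac{2209}{16}\right)\right) 896234 = \left(500908 + \frac{2097}{16}\right) 896234 = \frac{8016625}{16} \cdot 896234 = \frac{3592385945125}{8}$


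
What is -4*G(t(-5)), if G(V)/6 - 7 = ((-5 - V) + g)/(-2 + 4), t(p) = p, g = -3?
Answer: -132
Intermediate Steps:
G(V) = 18 - 3*V (G(V) = 42 + 6*(((-5 - V) - 3)/(-2 + 4)) = 42 + 6*((-8 - V)/2) = 42 + 6*((-8 - V)*(½)) = 42 + 6*(-4 - V/2) = 42 + (-24 - 3*V) = 18 - 3*V)
-4*G(t(-5)) = -4*(18 - 3*(-5)) = -4*(18 + 15) = -4*33 = -132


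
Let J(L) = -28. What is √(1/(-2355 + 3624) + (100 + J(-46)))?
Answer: √12883029/423 ≈ 8.4853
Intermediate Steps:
√(1/(-2355 + 3624) + (100 + J(-46))) = √(1/(-2355 + 3624) + (100 - 28)) = √(1/1269 + 72) = √(91369/1269) = √12883029/423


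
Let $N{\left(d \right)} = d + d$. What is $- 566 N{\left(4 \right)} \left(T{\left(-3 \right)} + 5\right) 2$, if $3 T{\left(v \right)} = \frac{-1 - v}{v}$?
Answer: $- \frac{389408}{9} \approx -43268.0$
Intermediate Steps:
$N{\left(d \right)} = 2 d$
$T{\left(v \right)} = \frac{-1 - v}{3 v}$ ($T{\left(v \right)} = \frac{\left(-1 - v\right) \frac{1}{v}}{3} = \frac{\frac{1}{v} \left(-1 - v\right)}{3} = \frac{-1 - v}{3 v}$)
$- 566 N{\left(4 \right)} \left(T{\left(-3 \right)} + 5\right) 2 = - 566 \cdot 2 \cdot 4 \left(\frac{-1 - -3}{3 \left(-3\right)} + 5\right) 2 = \left(-566\right) 8 \left(\frac{1}{3} \left(- \frac{1}{3}\right) \left(-1 + 3\right) + 5\right) 2 = - 4528 \left(\frac{1}{3} \left(- \frac{1}{3}\right) 2 + 5\right) 2 = - 4528 \left(- \frac{2}{9} + 5\right) 2 = - 4528 \cdot \frac{43}{9} \cdot 2 = \left(-4528\right) \frac{86}{9} = - \frac{389408}{9}$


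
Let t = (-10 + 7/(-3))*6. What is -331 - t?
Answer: -257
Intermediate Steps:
t = -74 (t = (-10 + 7*(-1/3))*6 = (-10 - 7/3)*6 = -37/3*6 = -74)
-331 - t = -331 - 1*(-74) = -331 + 74 = -257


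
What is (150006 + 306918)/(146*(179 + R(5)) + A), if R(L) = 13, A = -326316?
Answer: -38077/24857 ≈ -1.5318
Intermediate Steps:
(150006 + 306918)/(146*(179 + R(5)) + A) = (150006 + 306918)/(146*(179 + 13) - 326316) = 456924/(146*192 - 326316) = 456924/(28032 - 326316) = 456924/(-298284) = 456924*(-1/298284) = -38077/24857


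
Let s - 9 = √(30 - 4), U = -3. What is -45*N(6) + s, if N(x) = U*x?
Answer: 819 + √26 ≈ 824.10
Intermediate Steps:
s = 9 + √26 (s = 9 + √(30 - 4) = 9 + √26 ≈ 14.099)
N(x) = -3*x
-45*N(6) + s = -(-135)*6 + (9 + √26) = -45*(-18) + (9 + √26) = 810 + (9 + √26) = 819 + √26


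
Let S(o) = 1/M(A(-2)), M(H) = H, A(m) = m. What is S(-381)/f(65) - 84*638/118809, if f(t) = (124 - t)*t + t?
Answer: -46459601/102967800 ≈ -0.45121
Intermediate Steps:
S(o) = -1/2 (S(o) = 1/(-2) = -1/2)
f(t) = t + t*(124 - t) (f(t) = t*(124 - t) + t = t + t*(124 - t))
S(-381)/f(65) - 84*638/118809 = -1/(65*(125 - 1*65))/2 - 84*638/118809 = -1/(65*(125 - 65))/2 - 53592*1/118809 = -1/(2*(65*60)) - 17864/39603 = -1/2/3900 - 17864/39603 = -1/2*1/3900 - 17864/39603 = -1/7800 - 17864/39603 = -46459601/102967800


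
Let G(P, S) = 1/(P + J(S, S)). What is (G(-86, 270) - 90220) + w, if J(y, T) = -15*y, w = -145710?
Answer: -975806481/4136 ≈ -2.3593e+5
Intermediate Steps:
G(P, S) = 1/(P - 15*S)
(G(-86, 270) - 90220) + w = (1/(-86 - 15*270) - 90220) - 145710 = (1/(-86 - 4050) - 90220) - 145710 = (1/(-4136) - 90220) - 145710 = (-1/4136 - 90220) - 145710 = -373149921/4136 - 145710 = -975806481/4136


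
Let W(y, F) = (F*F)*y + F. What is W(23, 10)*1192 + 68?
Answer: 2753588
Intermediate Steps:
W(y, F) = F + y*F² (W(y, F) = F²*y + F = y*F² + F = F + y*F²)
W(23, 10)*1192 + 68 = (10*(1 + 10*23))*1192 + 68 = (10*(1 + 230))*1192 + 68 = (10*231)*1192 + 68 = 2310*1192 + 68 = 2753520 + 68 = 2753588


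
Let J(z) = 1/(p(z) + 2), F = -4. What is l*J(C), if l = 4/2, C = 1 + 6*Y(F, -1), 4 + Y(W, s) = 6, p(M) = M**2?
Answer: 2/171 ≈ 0.011696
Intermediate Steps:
Y(W, s) = 2 (Y(W, s) = -4 + 6 = 2)
C = 13 (C = 1 + 6*2 = 1 + 12 = 13)
J(z) = 1/(2 + z**2) (J(z) = 1/(z**2 + 2) = 1/(2 + z**2))
l = 2 (l = 4*(1/2) = 2)
l*J(C) = 2/(2 + 13**2) = 2/(2 + 169) = 2/171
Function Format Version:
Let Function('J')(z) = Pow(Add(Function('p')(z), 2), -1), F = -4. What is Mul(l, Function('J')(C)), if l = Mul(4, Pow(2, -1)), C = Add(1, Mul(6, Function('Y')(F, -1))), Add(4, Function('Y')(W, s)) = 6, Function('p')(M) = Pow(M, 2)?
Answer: Rational(2, 171) ≈ 0.011696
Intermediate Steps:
Function('Y')(W, s) = 2 (Function('Y')(W, s) = Add(-4, 6) = 2)
C = 13 (C = Add(1, Mul(6, 2)) = Add(1, 12) = 13)
Function('J')(z) = Pow(Add(2, Pow(z, 2)), -1) (Function('J')(z) = Pow(Add(Pow(z, 2), 2), -1) = Pow(Add(2, Pow(z, 2)), -1))
l = 2 (l = Mul(4, Rational(1, 2)) = 2)
Mul(l, Function('J')(C)) = Mul(2, Pow(Add(2, Pow(13, 2)), -1)) = Mul(2, Pow(Add(2, 169), -1)) = Mul(2, Pow(171, -1)) = Mul(2, Rational(1, 171)) = Rational(2, 171)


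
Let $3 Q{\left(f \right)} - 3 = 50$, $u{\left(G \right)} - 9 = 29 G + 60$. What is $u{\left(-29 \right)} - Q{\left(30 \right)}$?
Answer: $- \frac{2369}{3} \approx -789.67$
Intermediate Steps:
$u{\left(G \right)} = 69 + 29 G$ ($u{\left(G \right)} = 9 + \left(29 G + 60\right) = 9 + \left(60 + 29 G\right) = 69 + 29 G$)
$Q{\left(f \right)} = \frac{53}{3}$ ($Q{\left(f \right)} = 1 + \frac{1}{3} \cdot 50 = 1 + \frac{50}{3} = \frac{53}{3}$)
$u{\left(-29 \right)} - Q{\left(30 \right)} = \left(69 + 29 \left(-29\right)\right) - \frac{53}{3} = \left(69 - 841\right) - \frac{53}{3} = -772 - \frac{53}{3} = - \frac{2369}{3}$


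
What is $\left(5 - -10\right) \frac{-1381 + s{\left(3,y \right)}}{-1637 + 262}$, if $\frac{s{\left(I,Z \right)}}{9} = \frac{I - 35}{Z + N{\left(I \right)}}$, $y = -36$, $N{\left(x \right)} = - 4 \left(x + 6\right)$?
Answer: $\frac{4131}{275} \approx 15.022$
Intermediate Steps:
$N{\left(x \right)} = -24 - 4 x$ ($N{\left(x \right)} = - 4 \left(6 + x\right) = -24 - 4 x$)
$s{\left(I,Z \right)} = \frac{9 \left(-35 + I\right)}{-24 + Z - 4 I}$ ($s{\left(I,Z \right)} = 9 \frac{I - 35}{Z - \left(24 + 4 I\right)} = 9 \frac{-35 + I}{-24 + Z - 4 I} = \frac{9 \left(-35 + I\right)}{-24 + Z - 4 I}$)
$\left(5 - -10\right) \frac{-1381 + s{\left(3,y \right)}}{-1637 + 262} = \left(5 - -10\right) \frac{-1381 + \frac{9 \left(35 - 3\right)}{24 - -36 + 4 \cdot 3}}{-1637 + 262} = \left(5 + 10\right) \frac{-1381 + \frac{9 \left(35 - 3\right)}{24 + 36 + 12}}{-1375} = 15 \left(-1381 + 9 \cdot \frac{1}{72} \cdot 32\right) \left(- \frac{1}{1375}\right) = 15 \left(-1381 + 4\right) \left(- \frac{1}{1375}\right) = 15 \left(\left(-1377\right) \left(- \frac{1}{1375}\right)\right) = 15 \cdot \frac{1377}{1375} = \frac{4131}{275}$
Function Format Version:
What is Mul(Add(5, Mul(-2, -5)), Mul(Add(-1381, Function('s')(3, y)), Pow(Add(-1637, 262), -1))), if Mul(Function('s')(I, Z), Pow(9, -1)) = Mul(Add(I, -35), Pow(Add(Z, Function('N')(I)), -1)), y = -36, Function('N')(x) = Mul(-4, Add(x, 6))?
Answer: Rational(4131, 275) ≈ 15.022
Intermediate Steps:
Function('N')(x) = Add(-24, Mul(-4, x)) (Function('N')(x) = Mul(-4, Add(6, x)) = Add(-24, Mul(-4, x)))
Function('s')(I, Z) = Mul(9, Pow(Add(-24, Z, Mul(-4, I)), -1), Add(-35, I)) (Function('s')(I, Z) = Mul(9, Mul(Add(I, -35), Pow(Add(Z, Add(-24, Mul(-4, I))), -1))) = Mul(9, Mul(Add(-35, I), Pow(Add(-24, Z, Mul(-4, I)), -1))) = Mul(9, Mul(Pow(Add(-24, Z, Mul(-4, I)), -1), Add(-35, I))) = Mul(9, Pow(Add(-24, Z, Mul(-4, I)), -1), Add(-35, I)))
Mul(Add(5, Mul(-2, -5)), Mul(Add(-1381, Function('s')(3, y)), Pow(Add(-1637, 262), -1))) = Mul(Add(5, Mul(-2, -5)), Mul(Add(-1381, Mul(9, Pow(Add(24, Mul(-1, -36), Mul(4, 3)), -1), Add(35, Mul(-1, 3)))), Pow(Add(-1637, 262), -1))) = Mul(Add(5, 10), Mul(Add(-1381, Mul(9, Pow(Add(24, 36, 12), -1), Add(35, -3))), Pow(-1375, -1))) = Mul(15, Mul(Add(-1381, Mul(9, Pow(72, -1), 32)), Rational(-1, 1375))) = Mul(15, Mul(Add(-1381, Mul(9, Rational(1, 72), 32)), Rational(-1, 1375))) = Mul(15, Mul(Add(-1381, 4), Rational(-1, 1375))) = Mul(15, Mul(-1377, Rational(-1, 1375))) = Mul(15, Rational(1377, 1375)) = Rational(4131, 275)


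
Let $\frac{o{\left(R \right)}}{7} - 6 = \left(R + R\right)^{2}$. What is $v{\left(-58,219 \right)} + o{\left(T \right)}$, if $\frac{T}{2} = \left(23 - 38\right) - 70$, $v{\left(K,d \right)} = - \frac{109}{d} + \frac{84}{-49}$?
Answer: $\frac{1240564595}{1533} \approx 8.0924 \cdot 10^{5}$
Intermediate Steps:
$v{\left(K,d \right)} = - \frac{12}{7} - \frac{109}{d}$ ($v{\left(K,d \right)} = - \frac{109}{d} + 84 \left(- \frac{1}{49}\right) = - \frac{109}{d} - \frac{12}{7} = - \frac{12}{7} - \frac{109}{d}$)
$T = -170$ ($T = 2 \left(\left(23 - 38\right) - 70\right) = 2 \left(-15 - 70\right) = 2 \left(-85\right) = -170$)
$o{\left(R \right)} = 42 + 28 R^{2}$ ($o{\left(R \right)} = 42 + 7 \left(R + R\right)^{2} = 42 + 7 \left(2 R\right)^{2} = 42 + 7 \cdot 4 R^{2} = 42 + 28 R^{2}$)
$v{\left(-58,219 \right)} + o{\left(T \right)} = \left(- \frac{12}{7} - \frac{109}{219}\right) + \left(42 + 28 \left(-170\right)^{2}\right) = \left(- \frac{12}{7} - \frac{109}{219}\right) + \left(42 + 28 \cdot 28900\right) = \left(- \frac{12}{7} - \frac{109}{219}\right) + \left(42 + 809200\right) = - \frac{3391}{1533} + 809242 = \frac{1240564595}{1533}$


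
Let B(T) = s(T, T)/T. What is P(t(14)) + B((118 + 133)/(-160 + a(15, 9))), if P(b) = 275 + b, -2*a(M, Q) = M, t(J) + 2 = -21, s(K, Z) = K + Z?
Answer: 254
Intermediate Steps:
t(J) = -23 (t(J) = -2 - 21 = -23)
a(M, Q) = -M/2
B(T) = 2 (B(T) = (T + T)/T = (2*T)/T = 2)
P(t(14)) + B((118 + 133)/(-160 + a(15, 9))) = (275 - 23) + 2 = 252 + 2 = 254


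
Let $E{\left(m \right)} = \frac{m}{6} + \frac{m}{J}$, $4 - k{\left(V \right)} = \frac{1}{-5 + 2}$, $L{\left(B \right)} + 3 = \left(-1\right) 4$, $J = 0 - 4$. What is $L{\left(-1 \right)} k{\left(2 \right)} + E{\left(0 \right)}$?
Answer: $- \frac{91}{3} \approx -30.333$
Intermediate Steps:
$J = -4$
$L{\left(B \right)} = -7$ ($L{\left(B \right)} = -3 - 4 = -7$)
$k{\left(V \right)} = \frac{13}{3}$ ($k{\left(V \right)} = 4 - \frac{1}{-5 + 2} = 4 - \frac{1}{-3} = 4 - - \frac{1}{3} = 4 + \frac{1}{3} = \frac{13}{3}$)
$E{\left(m \right)} = - \frac{m}{12}$ ($E{\left(m \right)} = \frac{m}{6} + \frac{m}{-4} = m \frac{1}{6} + m \left(- \frac{1}{4}\right) = \frac{m}{6} - \frac{m}{4} = - \frac{m}{12}$)
$L{\left(-1 \right)} k{\left(2 \right)} + E{\left(0 \right)} = \left(-7\right) \frac{13}{3} - 0 = - \frac{91}{3} + 0 = - \frac{91}{3}$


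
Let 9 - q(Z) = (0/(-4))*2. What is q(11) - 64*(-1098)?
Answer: 70281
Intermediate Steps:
q(Z) = 9 (q(Z) = 9 - 0/(-4)*2 = 9 - 0*(-¼)*2 = 9 - 0*2 = 9 - 1*0 = 9 + 0 = 9)
q(11) - 64*(-1098) = 9 - 64*(-1098) = 9 + 70272 = 70281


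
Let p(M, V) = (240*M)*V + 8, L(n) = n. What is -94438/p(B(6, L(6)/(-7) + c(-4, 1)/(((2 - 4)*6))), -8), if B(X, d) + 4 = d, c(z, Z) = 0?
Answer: -330533/32668 ≈ -10.118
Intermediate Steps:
B(X, d) = -4 + d
p(M, V) = 8 + 240*M*V (p(M, V) = 240*M*V + 8 = 8 + 240*M*V)
-94438/p(B(6, L(6)/(-7) + c(-4, 1)/(((2 - 4)*6))), -8) = -94438/(8 + 240*(-4 + (6/(-7) + 0/(((2 - 4)*6))))*(-8)) = -94438/(8 + 240*(-4 + (6*(-⅐) + 0/((-2*6))))*(-8)) = -94438/(8 + 240*(-4 + (-6/7 + 0/(-12)))*(-8)) = -94438/(8 + 240*(-4 + (-6/7 + 0*(-1/12)))*(-8)) = -94438/(8 + 240*(-4 + (-6/7 + 0))*(-8)) = -94438/(8 + 240*(-4 - 6/7)*(-8)) = -94438/(8 + 240*(-34/7)*(-8)) = -94438/(8 + 65280/7) = -94438/65336/7 = -94438*7/65336 = -330533/32668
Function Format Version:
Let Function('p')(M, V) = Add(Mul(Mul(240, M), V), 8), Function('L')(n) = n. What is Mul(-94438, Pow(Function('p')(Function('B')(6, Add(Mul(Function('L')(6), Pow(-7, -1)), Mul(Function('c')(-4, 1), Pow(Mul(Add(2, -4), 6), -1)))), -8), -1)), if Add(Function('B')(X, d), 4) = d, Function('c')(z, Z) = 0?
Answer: Rational(-330533, 32668) ≈ -10.118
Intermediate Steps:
Function('B')(X, d) = Add(-4, d)
Function('p')(M, V) = Add(8, Mul(240, M, V)) (Function('p')(M, V) = Add(Mul(240, M, V), 8) = Add(8, Mul(240, M, V)))
Mul(-94438, Pow(Function('p')(Function('B')(6, Add(Mul(Function('L')(6), Pow(-7, -1)), Mul(Function('c')(-4, 1), Pow(Mul(Add(2, -4), 6), -1)))), -8), -1)) = Mul(-94438, Pow(Add(8, Mul(240, Add(-4, Add(Mul(6, Pow(-7, -1)), Mul(0, Pow(Mul(Add(2, -4), 6), -1)))), -8)), -1)) = Mul(-94438, Pow(Add(8, Mul(240, Add(-4, Add(Mul(6, Rational(-1, 7)), Mul(0, Pow(Mul(-2, 6), -1)))), -8)), -1)) = Mul(-94438, Pow(Add(8, Mul(240, Add(-4, Add(Rational(-6, 7), Mul(0, Pow(-12, -1)))), -8)), -1)) = Mul(-94438, Pow(Add(8, Mul(240, Add(-4, Add(Rational(-6, 7), Mul(0, Rational(-1, 12)))), -8)), -1)) = Mul(-94438, Pow(Add(8, Mul(240, Add(-4, Add(Rational(-6, 7), 0)), -8)), -1)) = Mul(-94438, Pow(Add(8, Mul(240, Add(-4, Rational(-6, 7)), -8)), -1)) = Mul(-94438, Pow(Add(8, Mul(240, Rational(-34, 7), -8)), -1)) = Mul(-94438, Pow(Add(8, Rational(65280, 7)), -1)) = Mul(-94438, Pow(Rational(65336, 7), -1)) = Mul(-94438, Rational(7, 65336)) = Rational(-330533, 32668)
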